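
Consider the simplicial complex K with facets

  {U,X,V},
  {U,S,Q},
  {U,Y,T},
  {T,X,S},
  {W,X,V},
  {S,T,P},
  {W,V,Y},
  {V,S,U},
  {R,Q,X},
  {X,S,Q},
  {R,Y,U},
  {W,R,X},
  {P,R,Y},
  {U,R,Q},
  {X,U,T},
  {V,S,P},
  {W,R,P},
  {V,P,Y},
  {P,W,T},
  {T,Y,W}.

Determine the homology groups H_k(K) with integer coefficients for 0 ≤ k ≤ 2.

H_0 = Z,  H_1 = Z ⊕ Z/2Z,  H_2 = 0.

We work with the vertex ordering P < Q < R < S < T < U < V < W < X < Y. The simplices of K, each written with vertices in increasing order, are:

  0-simplices (10): P, Q, R, S, T, U, V, W, X, Y
  1-simplices (30): PR, PS, PT, PV, PW, PY, QR, QS, QU, QX, RU, RW, RX, RY, ST, SU, SV, SX, TU, TW, TX, TY, UV, UX, UY, VW, VX, VY, WX, WY
  2-simplices (20): PRW, PRY, PST, PSV, PTW, PVY, QRU, QRX, QSU, QSX, RUY, RWX, STX, SUV, TUX, TUY, TWY, UVX, VWX, VWY

giving chain groups C_0 ≅ Z^10, C_1 ≅ Z^30, C_2 ≅ Z^20.

Boundary ∂_1: C_1 → C_0 is given by ∂[p,q] = [q] − [p].
As a 10×30 matrix over Z this has rank 9, with invariant factors (1,1,1,1,1,1,1,1,1).

∂_2: C_2 → C_1 sends each 2-simplex [p,q,r] to [q,r] − [p,r] + [p,q]. For instance
  ∂PTW = TW − PW + PT,
  ∂QSU = SU − QU + QS.
The 30×20 boundary matrix has rank 20 and Smith normal form diag(1,1,1,1,1,1,1,1,1,1,1,1,1,1,1,1,1,1,1,2).

Reading off H_k = ker ∂_k / im ∂_{k+1}:

  H_0: rank C_0 − rank ∂_1 = 10 − 9 = 1, and the invariant factors of ∂_1 are all 1, so H_0 ≅ Z.
  H_1: rank ker ∂_1 − rank ∂_2 = (30 − 9) − 20 = 1, and ∂_2 has invariant factor 2 > 1, so H_1 ≅ Z ⊕ Z/2Z.
  H_2: rank ker ∂_2 − rank ∂_3 = (20 − 20) − 0 = 0, and there is no ∂_3, so H_2 ≅ 0.

As a check, the Euler characteristic is 10 − 30 + 20 = 0, which agrees with 1 − 1 + 0 = 0.
(K is a triangulation of the Klein bottle.)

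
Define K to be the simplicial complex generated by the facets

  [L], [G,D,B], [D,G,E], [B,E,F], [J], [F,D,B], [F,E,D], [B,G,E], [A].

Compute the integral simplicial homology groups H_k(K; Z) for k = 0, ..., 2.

H_0 = Z^4,  H_1 = 0,  H_2 = Z.

Order the vertices as A < B < D < E < F < G < J < L. Listing each simplex with vertices in this order, K has dimension 2 with simplices:

  0-simplices (8): A, B, D, E, F, G, J, L
  1-simplices (9): BD, BE, BF, BG, DE, DF, DG, EF, EG
  2-simplices (6): BDF, BDG, BEF, BEG, DEF, DEG

Hence C_0 ≅ Z^8, C_1 ≅ Z^9, C_2 ≅ Z^6.

∂_1: C_1 → C_0 maps an edge to its endpoints' difference, ∂[p,q] = q − p. For instance
  ∂BG = G − B.
The 8×9 boundary matrix has rank 4 and Smith normal form diag(1,1,1,1).

Boundary ∂_2: C_2 → C_1 acts by ∂[p,q,r] = [q,r] − [p,r] + [p,q]. For instance
  ∂BDF = DF − BF + BD,
  ∂BEG = EG − BG + BE.
The 9×6 boundary matrix has rank 5 and Smith normal form diag(1,1,1,1,1).

From H_k ≅ ker(∂_k) / im(∂_{k+1}) we obtain:

  H_0: rank C_0 − rank ∂_1 = 8 − 4 = 4, and the invariant factors of ∂_1 are all 1, so H_0 ≅ Z^4.
  H_1: rank ker ∂_1 − rank ∂_2 = (9 − 4) − 5 = 0, and the invariant factors of ∂_2 are all 1, so H_1 ≅ 0.
  H_2: rank ker ∂_2 − rank ∂_3 = (6 − 5) − 0 = 1, and there is no ∂_3, so H_2 ≅ Z.

As a check, the Euler characteristic is 8 − 9 + 6 = 5, which agrees with 4 − 0 + 1 = 5.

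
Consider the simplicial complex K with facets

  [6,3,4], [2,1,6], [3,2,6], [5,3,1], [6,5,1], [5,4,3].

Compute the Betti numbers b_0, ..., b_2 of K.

b_0 = 1, b_1 = 1, b_2 = 0.

Order the vertices as 1 < 2 < 3 < 4 < 5 < 6. Listing each simplex with vertices in this order, K has dimension 2 with simplices:

  0-simplices (6): [1], [2], [3], [4], [5], [6]
  1-simplices (12): [1,2], [1,3], [1,5], [1,6], [2,3], [2,6], [3,4], [3,5], [3,6], [4,5], [4,6], [5,6]
  2-simplices (6): [1,2,6], [1,3,5], [1,5,6], [2,3,6], [3,4,5], [3,4,6]

giving chain groups C_0 ≅ Z^6, C_1 ≅ Z^12, C_2 ≅ Z^6.

Boundary ∂_1: C_1 → C_0 sends each edge [p,q] (with p < q) to q − p. For instance
  ∂[1,5] = [5] − [1].
The resulting 6×12 matrix has rank 5, and its Smith normal form has invariant factors (1,1,1,1,1).

The boundary map ∂_2: C_2 → C_1 sends each 2-simplex [p,q,r] to [q,r] − [p,r] + [p,q]. For instance
  ∂[3,4,6] = [4,6] − [3,6] + [3,4],
  ∂[1,3,5] = [3,5] − [1,5] + [1,3].
As a 12×6 matrix over Z this has rank 6, with invariant factors (1,1,1,1,1,1).

Reading off H_k = ker ∂_k / im ∂_{k+1}:

  H_0: rank C_0 − rank ∂_1 = 6 − 5 = 1, and the invariant factors of ∂_1 are all 1, so H_0 ≅ Z.
  H_1: rank ker ∂_1 − rank ∂_2 = (12 − 5) − 6 = 1, and the invariant factors of ∂_2 are all 1, so H_1 ≅ Z.
  H_2: rank ker ∂_2 − rank ∂_3 = (6 − 6) − 0 = 0, and there is no ∂_3, so H_2 ≅ 0.

(K is a triangulation of the cylinder S^1 x I.)

Hence the Betti numbers are b_0 = 1, b_1 = 1, b_2 = 0.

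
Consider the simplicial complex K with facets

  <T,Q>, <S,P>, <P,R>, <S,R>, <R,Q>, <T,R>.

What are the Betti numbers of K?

Order the vertices as P < Q < R < S < T. Listing each simplex with vertices in this order, K has dimension 1 with simplices:

  0-simplices (5): P, Q, R, S, T
  1-simplices (6): PR, PS, QR, QT, RS, RT

Hence C_0 ≅ Z^5, C_1 ≅ Z^6.

Boundary ∂_1: C_1 → C_0 sends each edge [p,q] (with p < q) to q − p.
This gives a 5×6 integer matrix of rank 4; reducing to Smith normal form yields diagonal entries (1,1,1,1).

From H_k ≅ ker(∂_k) / im(∂_{k+1}) we obtain:

  H_0: rank C_0 − rank ∂_1 = 5 − 4 = 1, and the invariant factors of ∂_1 are all 1, so H_0 ≅ Z.
  H_1: rank ker ∂_1 − rank ∂_2 = (6 − 4) − 0 = 2, and there is no ∂_2, so H_1 ≅ Z^2.

As a check, the Euler characteristic is 5 − 6 = -1, which agrees with 1 − 2 = -1.

Hence the Betti numbers are b_0 = 1, b_1 = 2.

b_0 = 1, b_1 = 2.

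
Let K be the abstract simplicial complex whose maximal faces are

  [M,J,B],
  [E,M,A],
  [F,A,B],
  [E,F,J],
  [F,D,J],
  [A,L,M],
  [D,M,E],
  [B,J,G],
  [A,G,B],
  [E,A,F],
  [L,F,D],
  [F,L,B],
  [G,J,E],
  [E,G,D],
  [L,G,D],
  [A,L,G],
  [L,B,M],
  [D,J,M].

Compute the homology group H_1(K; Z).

Fix the vertex order A < B < D < E < F < G < J < L < M and write every simplex with vertices in increasing order. Then dim K = 2 and the simplices of K are:

  0-simplices (9): A, B, D, E, F, G, J, L, M
  1-simplices (27): AB, AE, AF, AG, AL, AM, BF, BG, BJ, BL, BM, DE, DF, DG, DJ, DL, DM, EF, EG, EJ, EM, FJ, FL, GJ, GL, JM, LM
  2-simplices (18): ABF, ABG, AEF, AEM, AGL, ALM, BFL, BGJ, BJM, BLM, DEG, DEM, DFJ, DFL, DGL, DJM, EFJ, EGJ

giving chain groups C_0 ≅ Z^9, C_1 ≅ Z^27, C_2 ≅ Z^18.

∂_1: C_1 → C_0 is given by ∂[p,q] = [q] − [p].
The 9×27 boundary matrix has rank 8 and Smith normal form diag(1,1,1,1,1,1,1,1).

The boundary map ∂_2: C_2 → C_1 sends each 2-simplex [p,q,r] to [q,r] − [p,r] + [p,q]. For instance
  ∂BJM = JM − BM + BJ,
  ∂EGJ = GJ − EJ + EG.
This gives a 27×18 integer matrix of rank 18; reducing to Smith normal form yields diagonal entries (1,1,1,1,1,1,1,1,1,1,1,1,1,1,1,1,1,2).

Computing H_k = (kernel of ∂_k) / (image of ∂_{k+1}):

  H_1: rank ker ∂_1 − rank ∂_2 = (27 − 8) − 18 = 1, and ∂_2 has invariant factor 2 > 1, so H_1 = Z ⊕ Z/2Z.

(K is a triangulation of the Klein bottle.)

H_1 = Z ⊕ Z/2Z.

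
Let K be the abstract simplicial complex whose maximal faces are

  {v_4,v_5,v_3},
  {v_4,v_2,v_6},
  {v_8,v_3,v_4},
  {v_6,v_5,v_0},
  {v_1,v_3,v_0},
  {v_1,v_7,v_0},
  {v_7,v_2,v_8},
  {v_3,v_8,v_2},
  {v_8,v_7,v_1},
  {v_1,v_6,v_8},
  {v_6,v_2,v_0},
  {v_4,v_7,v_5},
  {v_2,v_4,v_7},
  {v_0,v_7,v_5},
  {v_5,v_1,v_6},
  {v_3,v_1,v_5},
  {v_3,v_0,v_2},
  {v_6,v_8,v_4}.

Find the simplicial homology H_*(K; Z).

H_0 ≅ Z,  H_1 ≅ Z ⊕ Z/2,  H_2 = 0.

K has 9 vertices, 27 edges, 18 triangles.
rank ∂_0 = 0, rank ∂_1 = 8 ⇒ b_0 = 9 − 0 − 8 = 1; all invariant factors of ∂_1 are 1 so no torsion. So H_0 = Z.
rank ∂_1 = 8, rank ∂_2 = 18 ⇒ b_1 = 27 − 8 − 18 = 1; ∂_2 has invariant factor(s) [2] giving torsion. So H_1 = Z ⊕ Z/2.
rank ∂_2 = 18, rank ∂_3 = 0 ⇒ b_2 = 18 − 18 − 0 = 0. So H_2 = 0.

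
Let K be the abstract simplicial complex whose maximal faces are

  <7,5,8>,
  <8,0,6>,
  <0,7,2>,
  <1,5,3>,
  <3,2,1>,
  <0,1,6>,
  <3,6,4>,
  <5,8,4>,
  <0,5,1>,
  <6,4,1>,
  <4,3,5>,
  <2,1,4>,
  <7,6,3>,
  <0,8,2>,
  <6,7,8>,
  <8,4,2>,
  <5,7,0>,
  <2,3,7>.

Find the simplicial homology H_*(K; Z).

Order the vertices as 0 < 1 < 2 < 3 < 4 < 5 < 6 < 7 < 8. Listing each simplex with vertices in this order, K has dimension 2 with simplices:

  0-simplices (9): [0], [1], [2], [3], [4], [5], [6], [7], [8]
  1-simplices (27): (27 of them)
  2-simplices (18): [0,1,5], [0,1,6], [0,2,7], [0,2,8], [0,5,7], [0,6,8], [1,2,3], [1,2,4], [1,3,5], [1,4,6], [2,3,7], [2,4,8], [3,4,5], [3,4,6], [3,6,7], [4,5,8], [5,7,8], [6,7,8]

so the chain groups are C_0 ≅ Z^9, C_1 ≅ Z^27, C_2 ≅ Z^18.

∂_1: C_1 → C_0 is given by ∂[p,q] = [q] − [p]. For instance
  ∂[0,5] = [5] − [0].
The 9×27 boundary matrix has rank 8 and Smith normal form diag(1,1,1,1,1,1,1,1).

∂_2: C_2 → C_1 acts by ∂[p,q,r] = [q,r] − [p,r] + [p,q]. For instance
  ∂[0,2,7] = [2,7] − [0,7] + [0,2],
  ∂[1,2,3] = [2,3] − [1,3] + [1,2].
As a 27×18 matrix over Z this has rank 18, with invariant factors (1,1,1,1,1,1,1,1,1,1,1,1,1,1,1,1,1,2).

Now H_k = ker ∂_k / im ∂_{k+1}, so:

  H_0: rank C_0 − rank ∂_1 = 9 − 8 = 1, and the invariant factors of ∂_1 are all 1, so H_0 = Z.
  H_1: rank ker ∂_1 − rank ∂_2 = (27 − 8) − 18 = 1, and ∂_2 has invariant factor 2 > 1, so H_1 = Z × Z/2.
  H_2: rank ker ∂_2 − rank ∂_3 = (18 − 18) − 0 = 0, and there is no ∂_3, so H_2 = 0.

As a check, the Euler characteristic is 9 − 27 + 18 = 0, which agrees with 1 − 1 + 0 = 0.

H_0 = Z,  H_1 = Z × Z/2,  H_2 = 0.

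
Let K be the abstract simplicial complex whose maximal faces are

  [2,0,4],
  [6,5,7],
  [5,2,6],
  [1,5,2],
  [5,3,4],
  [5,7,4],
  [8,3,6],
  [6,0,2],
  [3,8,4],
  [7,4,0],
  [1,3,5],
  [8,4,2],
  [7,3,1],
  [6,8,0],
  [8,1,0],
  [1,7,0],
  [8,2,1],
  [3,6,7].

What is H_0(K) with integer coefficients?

H_0 ≅ Z.

Fix the vertex order 0 < 1 < 2 < 3 < 4 < 5 < 6 < 7 < 8 and write every simplex with vertices in increasing order. Then dim K = 2 and the simplices of K are:

  0-simplices (9): [0], [1], [2], [3], [4], [5], [6], [7], [8]
  1-simplices (27): (27 of them)
  2-simplices (18): [0,1,7], [0,1,8], [0,2,4], [0,2,6], [0,4,7], [0,6,8], [1,2,5], [1,2,8], [1,3,5], [1,3,7], [2,4,8], [2,5,6], [3,4,5], [3,4,8], [3,6,7], [3,6,8], [4,5,7], [5,6,7]

giving chain groups C_0 ≅ Z^9, C_1 ≅ Z^27, C_2 ≅ Z^18.

The boundary map ∂_1: C_1 → C_0 is given by ∂[p,q] = [q] − [p].
The 9×27 boundary matrix has rank 8 and Smith normal form diag(1,1,1,1,1,1,1,1).

∂_2: C_2 → C_1 maps a triangle to the signed sum of its edges. For instance
  ∂[1,3,5] = [3,5] − [1,5] + [1,3],
  ∂[3,6,7] = [6,7] − [3,7] + [3,6].
The resulting 27×18 matrix has rank 18, and its Smith normal form has invariant factors (1,1,1,1,1,1,1,1,1,1,1,1,1,1,1,1,1,2).

Now H_k = ker ∂_k / im ∂_{k+1}, so:

  H_0: rank C_0 − rank ∂_1 = 9 − 8 = 1, and the invariant factors of ∂_1 are all 1, so H_0 ≅ Z.

(K is a triangulation of the Klein bottle.)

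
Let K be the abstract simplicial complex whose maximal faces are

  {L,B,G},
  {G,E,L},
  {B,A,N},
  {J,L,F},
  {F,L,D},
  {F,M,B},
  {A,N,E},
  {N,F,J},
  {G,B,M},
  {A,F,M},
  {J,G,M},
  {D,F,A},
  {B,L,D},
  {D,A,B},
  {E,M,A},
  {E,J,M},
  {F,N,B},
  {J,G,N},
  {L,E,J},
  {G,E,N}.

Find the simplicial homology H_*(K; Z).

H_0 ≅ Z,  H_1 ≅ Z ⊕ Z/2,  H_2 = 0.

Fix the vertex order A < B < D < E < F < G < J < L < M < N and write every simplex with vertices in increasing order. Then dim K = 2 and the simplices of K are:

  0-simplices (10): A, B, D, E, F, G, J, L, M, N
  1-simplices (30): AB, AD, AE, AF, AM, AN, BD, BF, BG, BL, BM, BN, DF, DL, EG, EJ, EL, EM, EN, FJ, FL, FM, FN, GJ, GL, GM, GN, JL, JM, JN
  2-simplices (20): ABD, ABN, ADF, AEM, AEN, AFM, BDL, BFM, BFN, BGL, BGM, DFL, EGL, EGN, EJL, EJM, FJL, FJN, GJM, GJN

so the chain groups are C_0 ≅ Z^10, C_1 ≅ Z^30, C_2 ≅ Z^20.

Boundary ∂_1: C_1 → C_0 is given by ∂[p,q] = [q] − [p]. For instance
  ∂BD = D − B.
This gives a 10×30 integer matrix of rank 9; reducing to Smith normal form yields diagonal entries (1,1,1,1,1,1,1,1,1).

The boundary map ∂_2: C_2 → C_1 maps a triangle to the signed sum of its edges. For instance
  ∂BDL = DL − BL + BD,
  ∂BFN = FN − BN + BF.
The resulting 30×20 matrix has rank 20, and its Smith normal form has invariant factors (1,1,1,1,1,1,1,1,1,1,1,1,1,1,1,1,1,1,1,2).

Now H_k = ker ∂_k / im ∂_{k+1}, so:

  H_0: rank C_0 − rank ∂_1 = 10 − 9 = 1, and the invariant factors of ∂_1 are all 1, so H_0 ≅ Z.
  H_1: rank ker ∂_1 − rank ∂_2 = (30 − 9) − 20 = 1, and ∂_2 has invariant factor 2 > 1, so H_1 ≅ Z ⊕ Z/2.
  H_2: rank ker ∂_2 − rank ∂_3 = (20 − 20) − 0 = 0, and there is no ∂_3, so H_2 ≅ 0.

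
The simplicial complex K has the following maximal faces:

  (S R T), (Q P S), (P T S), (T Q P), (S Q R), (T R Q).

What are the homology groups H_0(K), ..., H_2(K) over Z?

H_0 ≅ Z,  H_1 = 0,  H_2 ≅ Z.

We work with the vertex ordering P < Q < R < S < T. The simplices of K, each written with vertices in increasing order, are:

  0-simplices (5): P, Q, R, S, T
  1-simplices (9): PQ, PS, PT, QR, QS, QT, RS, RT, ST
  2-simplices (6): PQS, PQT, PST, QRS, QRT, RST

Hence C_0 ≅ Z^5, C_1 ≅ Z^9, C_2 ≅ Z^6.

The boundary map ∂_1: C_1 → C_0 maps an edge to its endpoints' difference, ∂[p,q] = q − p. For instance
  ∂RT = T − R.
As a 5×9 matrix over Z this has rank 4, with invariant factors (1,1,1,1).

Boundary ∂_2: C_2 → C_1 acts by ∂[p,q,r] = [q,r] − [p,r] + [p,q]. For instance
  ∂PQT = QT − PT + PQ,
  ∂PQS = QS − PS + PQ.
The 9×6 boundary matrix has rank 5 and Smith normal form diag(1,1,1,1,1).

Reading off H_k = ker ∂_k / im ∂_{k+1}:

  H_0: rank C_0 − rank ∂_1 = 5 − 4 = 1, and the invariant factors of ∂_1 are all 1, so H_0 = Z.
  H_1: rank ker ∂_1 − rank ∂_2 = (9 − 4) − 5 = 0, and the invariant factors of ∂_2 are all 1, so H_1 = 0.
  H_2: rank ker ∂_2 − rank ∂_3 = (6 − 5) − 0 = 1, and there is no ∂_3, so H_2 = Z.

As a check, the Euler characteristic is 5 − 9 + 6 = 2, which agrees with 1 − 0 + 1 = 2.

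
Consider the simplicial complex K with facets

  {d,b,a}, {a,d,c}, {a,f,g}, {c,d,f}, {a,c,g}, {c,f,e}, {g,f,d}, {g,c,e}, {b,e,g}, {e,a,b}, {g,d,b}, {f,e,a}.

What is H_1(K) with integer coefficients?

H_1 = Z/2.

We work with the vertex ordering a < b < c < d < e < f < g. The simplices of K, each written with vertices in increasing order, are:

  0-simplices (7): a, b, c, d, e, f, g
  1-simplices (18): ab, ac, ad, ae, af, ag, bd, be, bg, cd, ce, cf, cg, df, dg, ef, eg, fg
  2-simplices (12): abd, abe, acd, acg, aef, afg, bdg, beg, cdf, cef, ceg, dfg

so the chain groups are C_0 ≅ Z^7, C_1 ≅ Z^18, C_2 ≅ Z^12.

Boundary ∂_1: C_1 → C_0 sends each edge [p,q] (with p < q) to q − p. For instance
  ∂af = f − a.
The resulting 7×18 matrix has rank 6, and its Smith normal form has invariant factors (1,1,1,1,1,1).

Boundary ∂_2: C_2 → C_1 acts by ∂[p,q,r] = [q,r] − [p,r] + [p,q]. For instance
  ∂aef = ef − af + ae,
  ∂bdg = dg − bg + bd.
The resulting 18×12 matrix has rank 12, and its Smith normal form has invariant factors (1,1,1,1,1,1,1,1,1,1,1,2).

Now H_k = ker ∂_k / im ∂_{k+1}, so:

  H_1: rank ker ∂_1 − rank ∂_2 = (18 − 6) − 12 = 0, and ∂_2 has invariant factor 2 > 1, so H_1 = Z/2.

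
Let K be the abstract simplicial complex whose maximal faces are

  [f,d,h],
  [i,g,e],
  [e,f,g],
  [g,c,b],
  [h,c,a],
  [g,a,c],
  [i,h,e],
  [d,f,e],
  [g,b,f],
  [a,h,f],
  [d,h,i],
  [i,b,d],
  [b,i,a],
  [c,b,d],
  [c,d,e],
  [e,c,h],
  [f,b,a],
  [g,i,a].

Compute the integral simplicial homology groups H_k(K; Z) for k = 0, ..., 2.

We work with the vertex ordering a < b < c < d < e < f < g < h < i. The simplices of K, each written with vertices in increasing order, are:

  0-simplices (9): a, b, c, d, e, f, g, h, i
  1-simplices (27): ab, ac, af, ag, ah, ai, bc, bd, bf, bg, bi, cd, ce, cg, ch, de, df, dh, di, ef, eg, eh, ei, fg, fh, gi, hi
  2-simplices (18): abf, abi, acg, ach, afh, agi, bcd, bcg, bdi, bfg, cde, ceh, def, dfh, dhi, efg, egi, ehi

giving chain groups C_0 ≅ Z^9, C_1 ≅ Z^27, C_2 ≅ Z^18.

∂_1: C_1 → C_0 is given by ∂[p,q] = [q] − [p]. For instance
  ∂bi = i − b.
This gives a 9×27 integer matrix of rank 8; reducing to Smith normal form yields diagonal entries (1,1,1,1,1,1,1,1).

The boundary map ∂_2: C_2 → C_1 sends each 2-simplex [p,q,r] to [q,r] − [p,r] + [p,q]. For instance
  ∂def = ef − df + de,
  ∂agi = gi − ai + ag.
The 27×18 boundary matrix has rank 18 and Smith normal form diag(1,1,1,1,1,1,1,1,1,1,1,1,1,1,1,1,1,2).

From H_k ≅ ker(∂_k) / im(∂_{k+1}) we obtain:

  H_0: rank C_0 − rank ∂_1 = 9 − 8 = 1, and the invariant factors of ∂_1 are all 1, so H_0 = Z.
  H_1: rank ker ∂_1 − rank ∂_2 = (27 − 8) − 18 = 1, and ∂_2 has invariant factor 2 > 1, so H_1 = Z ⊕ Z/2.
  H_2: rank ker ∂_2 − rank ∂_3 = (18 − 18) − 0 = 0, and there is no ∂_3, so H_2 = 0.

H_0 ≅ Z,  H_1 ≅ Z ⊕ Z/2,  H_2 = 0.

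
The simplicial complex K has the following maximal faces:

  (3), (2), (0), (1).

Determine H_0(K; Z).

H_0 ≅ Z^4.

K has 4 vertices.
rank ∂_0 = 0, rank ∂_1 = 0 ⇒ b_0 = 4 − 0 − 0 = 4. So H_0 = Z^4.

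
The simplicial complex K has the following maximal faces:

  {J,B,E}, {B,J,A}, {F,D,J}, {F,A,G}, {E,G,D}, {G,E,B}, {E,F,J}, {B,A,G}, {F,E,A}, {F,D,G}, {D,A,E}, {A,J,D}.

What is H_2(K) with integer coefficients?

Fix the vertex order A < B < D < E < F < G < J and write every simplex with vertices in increasing order. Then dim K = 2 and the simplices of K are:

  0-simplices (7): A, B, D, E, F, G, J
  1-simplices (18): AB, AD, AE, AF, AG, AJ, BE, BG, BJ, DE, DF, DG, DJ, EF, EG, EJ, FG, FJ
  2-simplices (12): ABG, ABJ, ADE, ADJ, AEF, AFG, BEG, BEJ, DEG, DFG, DFJ, EFJ

so the chain groups are C_0 ≅ Z^7, C_1 ≅ Z^18, C_2 ≅ Z^12.

The boundary map ∂_1: C_1 → C_0 maps an edge to its endpoints' difference, ∂[p,q] = q − p. For instance
  ∂AD = D − A.
This gives a 7×18 integer matrix of rank 6; reducing to Smith normal form yields diagonal entries (1,1,1,1,1,1).

Boundary ∂_2: C_2 → C_1 sends each 2-simplex [p,q,r] to [q,r] − [p,r] + [p,q]. For instance
  ∂EFJ = FJ − EJ + EF,
  ∂ABJ = BJ − AJ + AB.
The resulting 18×12 matrix has rank 12, and its Smith normal form has invariant factors (1,1,1,1,1,1,1,1,1,1,1,2).

Computing H_k = (kernel of ∂_k) / (image of ∂_{k+1}):

  H_2: rank ker ∂_2 − rank ∂_3 = (12 − 12) − 0 = 0, and there is no ∂_3, so H_2 ≅ 0.

(K is a triangulation of the real projective plane RP^2.)

H_2 = 0.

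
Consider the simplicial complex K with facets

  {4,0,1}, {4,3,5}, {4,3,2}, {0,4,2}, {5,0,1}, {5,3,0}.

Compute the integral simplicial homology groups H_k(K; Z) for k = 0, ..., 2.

We work with the vertex ordering 0 < 1 < 2 < 3 < 4 < 5. The simplices of K, each written with vertices in increasing order, are:

  0-simplices (6): [0], [1], [2], [3], [4], [5]
  1-simplices (12): [0,1], [0,2], [0,3], [0,4], [0,5], [1,4], [1,5], [2,3], [2,4], [3,4], [3,5], [4,5]
  2-simplices (6): [0,1,4], [0,1,5], [0,2,4], [0,3,5], [2,3,4], [3,4,5]

giving chain groups C_0 ≅ Z^6, C_1 ≅ Z^12, C_2 ≅ Z^6.

Boundary ∂_1: C_1 → C_0 is given by ∂[p,q] = [q] − [p].
As a 6×12 matrix over Z this has rank 5, with invariant factors (1,1,1,1,1).

Boundary ∂_2: C_2 → C_1 acts by ∂[p,q,r] = [q,r] − [p,r] + [p,q]. For instance
  ∂[0,1,4] = [1,4] − [0,4] + [0,1],
  ∂[0,3,5] = [3,5] − [0,5] + [0,3].
As a 12×6 matrix over Z this has rank 6, with invariant factors (1,1,1,1,1,1).

Now H_k = ker ∂_k / im ∂_{k+1}, so:

  H_0: rank C_0 − rank ∂_1 = 6 − 5 = 1, and the invariant factors of ∂_1 are all 1, so H_0 ≅ Z.
  H_1: rank ker ∂_1 − rank ∂_2 = (12 − 5) − 6 = 1, and the invariant factors of ∂_2 are all 1, so H_1 ≅ Z.
  H_2: rank ker ∂_2 − rank ∂_3 = (6 − 6) − 0 = 0, and there is no ∂_3, so H_2 ≅ 0.

As a check, the Euler characteristic is 6 − 12 + 6 = 0, which agrees with 1 − 1 + 0 = 0.

H_0 = Z,  H_1 = Z,  H_2 = 0.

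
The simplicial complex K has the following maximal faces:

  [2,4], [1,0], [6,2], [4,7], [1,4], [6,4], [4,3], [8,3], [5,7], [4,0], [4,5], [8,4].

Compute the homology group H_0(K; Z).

H_0 = Z.

Fix the vertex order 0 < 1 < 2 < 3 < 4 < 5 < 6 < 7 < 8 and write every simplex with vertices in increasing order. Then dim K = 1 and the simplices of K are:

  0-simplices (9): [0], [1], [2], [3], [4], [5], [6], [7], [8]
  1-simplices (12): [0,1], [0,4], [1,4], [2,4], [2,6], [3,4], [3,8], [4,5], [4,6], [4,7], [4,8], [5,7]

so the chain groups are C_0 ≅ Z^9, C_1 ≅ Z^12.

Boundary ∂_1: C_1 → C_0 maps an edge to its endpoints' difference, ∂[p,q] = q − p.
This gives a 9×12 integer matrix of rank 8; reducing to Smith normal form yields diagonal entries (1,1,1,1,1,1,1,1).

Now H_k = ker ∂_k / im ∂_{k+1}, so:

  H_0: rank C_0 − rank ∂_1 = 9 − 8 = 1, and the invariant factors of ∂_1 are all 1, so H_0 = Z.

(K is a triangulation of a wedge of 4 circles.)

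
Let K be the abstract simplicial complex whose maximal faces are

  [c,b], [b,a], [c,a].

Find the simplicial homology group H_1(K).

Fix the vertex order a < b < c and write every simplex with vertices in increasing order. Then dim K = 1 and the simplices of K are:

  0-simplices (3): a, b, c
  1-simplices (3): ab, ac, bc

so the chain groups are C_0 ≅ Z^3, C_1 ≅ Z^3.

∂_1: C_1 → C_0 sends each edge [p,q] (with p < q) to q − p. For instance
  ∂ab = b − a.
This gives a 3×3 integer matrix of rank 2; reducing to Smith normal form yields diagonal entries (1,1).

Computing H_k = (kernel of ∂_k) / (image of ∂_{k+1}):

  H_1: rank ker ∂_1 − rank ∂_2 = (3 − 2) − 0 = 1, and there is no ∂_2, so H_1 ≅ Z.

H_1 = Z.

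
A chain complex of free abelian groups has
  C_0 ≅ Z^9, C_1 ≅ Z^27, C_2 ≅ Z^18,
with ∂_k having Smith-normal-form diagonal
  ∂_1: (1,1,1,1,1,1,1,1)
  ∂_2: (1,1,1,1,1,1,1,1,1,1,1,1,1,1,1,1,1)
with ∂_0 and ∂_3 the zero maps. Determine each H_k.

H_0: b_0 = 9 − 0 − 8 = 1; torsion from ∂_1 factors > 1: none. So H_0 ≅ Z.
H_1: b_1 = 27 − 8 − 17 = 2; torsion from ∂_2 factors > 1: none. So H_1 ≅ Z^2.
H_2: b_2 = 18 − 17 − 0 = 1; torsion from ∂_3 factors > 1: none. So H_2 ≅ Z.

H_0 ≅ Z,  H_1 ≅ Z^2,  H_2 ≅ Z.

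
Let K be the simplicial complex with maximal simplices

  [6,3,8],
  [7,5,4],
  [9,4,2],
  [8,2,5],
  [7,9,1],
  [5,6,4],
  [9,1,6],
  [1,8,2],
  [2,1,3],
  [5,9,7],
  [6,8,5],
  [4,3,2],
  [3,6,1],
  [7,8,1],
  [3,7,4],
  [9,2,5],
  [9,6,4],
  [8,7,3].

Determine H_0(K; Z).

H_0 = Z.

K has 9 vertices, 27 edges, 18 triangles.
rank ∂_0 = 0, rank ∂_1 = 8 ⇒ b_0 = 9 − 0 − 8 = 1; all invariant factors of ∂_1 are 1 so no torsion. So H_0 ≅ Z.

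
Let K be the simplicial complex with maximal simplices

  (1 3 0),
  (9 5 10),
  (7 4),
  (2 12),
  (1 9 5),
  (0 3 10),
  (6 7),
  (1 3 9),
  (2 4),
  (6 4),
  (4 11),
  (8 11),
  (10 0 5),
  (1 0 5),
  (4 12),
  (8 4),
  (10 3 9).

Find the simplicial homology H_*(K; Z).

We work with the vertex ordering 0 < 1 < 2 < 3 < 4 < 5 < 6 < 7 < 8 < 9 < 10 < 11 < 12. The simplices of K, each written with vertices in increasing order, are:

  0-simplices (13): [0], [1], [2], [3], [4], [5], [6], [7], [8], [9], [10], [11], [12]
  1-simplices (21): [0,1], [0,3], [0,5], [0,10], [1,3], [1,5], [1,9], [2,4], [2,12], [3,9], [3,10], [4,6], [4,7], [4,8], [4,11], [4,12], [5,9], [5,10], [6,7], [8,11], [9,10]
  2-simplices (8): [0,1,3], [0,1,5], [0,3,10], [0,5,10], [1,3,9], [1,5,9], [3,9,10], [5,9,10]

Hence C_0 ≅ Z^13, C_1 ≅ Z^21, C_2 ≅ Z^8.

The boundary map ∂_1: C_1 → C_0 maps an edge to its endpoints' difference, ∂[p,q] = q − p. For instance
  ∂[4,7] = [7] − [4].
As a 13×21 matrix over Z this has rank 11, with invariant factors (1,1,1,1,1,1,1,1,1,1,1).

The boundary map ∂_2: C_2 → C_1 maps a triangle to the signed sum of its edges. For instance
  ∂[0,3,10] = [3,10] − [0,10] + [0,3],
  ∂[0,1,5] = [1,5] − [0,5] + [0,1].
This gives a 21×8 integer matrix of rank 7; reducing to Smith normal form yields diagonal entries (1,1,1,1,1,1,1).

Computing H_k = (kernel of ∂_k) / (image of ∂_{k+1}):

  H_0: rank C_0 − rank ∂_1 = 13 − 11 = 2, and the invariant factors of ∂_1 are all 1, so H_0 ≅ Z^2.
  H_1: rank ker ∂_1 − rank ∂_2 = (21 − 11) − 7 = 3, and the invariant factors of ∂_2 are all 1, so H_1 ≅ Z^3.
  H_2: rank ker ∂_2 − rank ∂_3 = (8 − 7) − 0 = 1, and there is no ∂_3, so H_2 ≅ Z.

(K is a triangulation of the disjoint union of the 2-sphere S^2 and a wedge of 3 circles.)

H_0 = Z^2,  H_1 = Z^3,  H_2 = Z.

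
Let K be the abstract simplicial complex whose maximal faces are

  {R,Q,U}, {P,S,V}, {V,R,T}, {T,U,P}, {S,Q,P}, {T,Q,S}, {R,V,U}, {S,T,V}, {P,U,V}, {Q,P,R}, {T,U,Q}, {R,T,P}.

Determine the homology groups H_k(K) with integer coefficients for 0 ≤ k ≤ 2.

Order the vertices as P < Q < R < S < T < U < V. Listing each simplex with vertices in this order, K has dimension 2 with simplices:

  0-simplices (7): P, Q, R, S, T, U, V
  1-simplices (18): PQ, PR, PS, PT, PU, PV, QR, QS, QT, QU, RT, RU, RV, ST, SV, TU, TV, UV
  2-simplices (12): PQR, PQS, PRT, PSV, PTU, PUV, QRU, QST, QTU, RTV, RUV, STV

so the chain groups are C_0 ≅ Z^7, C_1 ≅ Z^18, C_2 ≅ Z^12.

Boundary ∂_1: C_1 → C_0 is given by ∂[p,q] = [q] − [p].
The resulting 7×18 matrix has rank 6, and its Smith normal form has invariant factors (1,1,1,1,1,1).

The boundary map ∂_2: C_2 → C_1 maps a triangle to the signed sum of its edges. For instance
  ∂QST = ST − QT + QS,
  ∂QRU = RU − QU + QR.
This gives a 18×12 integer matrix of rank 12; reducing to Smith normal form yields diagonal entries (1,1,1,1,1,1,1,1,1,1,1,2).

From H_k ≅ ker(∂_k) / im(∂_{k+1}) we obtain:

  H_0: rank C_0 − rank ∂_1 = 7 − 6 = 1, and the invariant factors of ∂_1 are all 1, so H_0 ≅ Z.
  H_1: rank ker ∂_1 − rank ∂_2 = (18 − 6) − 12 = 0, and ∂_2 has invariant factor 2 > 1, so H_1 ≅ Z/2.
  H_2: rank ker ∂_2 − rank ∂_3 = (12 − 12) − 0 = 0, and there is no ∂_3, so H_2 ≅ 0.

(K is a triangulation of the real projective plane RP^2.)

H_0 ≅ Z,  H_1 ≅ Z/2,  H_2 = 0.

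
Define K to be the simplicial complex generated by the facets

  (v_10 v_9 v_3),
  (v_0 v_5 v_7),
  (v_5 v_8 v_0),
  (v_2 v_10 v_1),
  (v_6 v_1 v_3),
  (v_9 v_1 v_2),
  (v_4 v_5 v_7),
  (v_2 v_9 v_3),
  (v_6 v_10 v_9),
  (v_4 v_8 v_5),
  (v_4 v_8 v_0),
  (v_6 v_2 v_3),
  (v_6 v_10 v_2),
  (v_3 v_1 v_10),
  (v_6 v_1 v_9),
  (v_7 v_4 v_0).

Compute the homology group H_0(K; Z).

Fix the vertex order v_0 < v_1 < v_2 < v_3 < v_4 < v_5 < v_6 < v_7 < v_8 < v_9 < v_10 and write every simplex with vertices in increasing order. Then dim K = 2 and the simplices of K are:

  0-simplices (11): [v_0], [v_1], [v_2], [v_3], [v_4], [v_5], [v_6], [v_7], [v_8], [v_9], [v_10]
  1-simplices (24): (24 of them)
  2-simplices (16): (16 of them)

so the chain groups are C_0 ≅ Z^11, C_1 ≅ Z^24, C_2 ≅ Z^16.

The boundary map ∂_1: C_1 → C_0 is given by ∂[p,q] = [q] − [p]. For instance
  ∂[v_2,v_10] = [v_10] − [v_2].
The resulting 11×24 matrix has rank 9, and its Smith normal form has invariant factors (1,1,1,1,1,1,1,1,1).

∂_2: C_2 → C_1 sends each 2-simplex [p,q,r] to [q,r] − [p,r] + [p,q]. For instance
  ∂[v_1,v_2,v_9] = [v_2,v_9] − [v_1,v_9] + [v_1,v_2],
  ∂[v_1,v_3,v_6] = [v_3,v_6] − [v_1,v_6] + [v_1,v_3].
The 24×16 boundary matrix has rank 15 and Smith normal form diag(1,1,1,1,1,1,1,1,1,1,1,1,1,1,2).

From H_k ≅ ker(∂_k) / im(∂_{k+1}) we obtain:

  H_0: rank C_0 − rank ∂_1 = 11 − 9 = 2, and the invariant factors of ∂_1 are all 1, so H_0 = Z^2.

H_0 ≅ Z^2.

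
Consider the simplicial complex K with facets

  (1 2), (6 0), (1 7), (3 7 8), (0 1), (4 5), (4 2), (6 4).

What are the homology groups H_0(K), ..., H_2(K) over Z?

H_0 ≅ Z,  H_1 ≅ Z,  H_2 = 0.

Fix the vertex order 0 < 1 < 2 < 3 < 4 < 5 < 6 < 7 < 8 and write every simplex with vertices in increasing order. Then dim K = 2 and the simplices of K are:

  0-simplices (9): [0], [1], [2], [3], [4], [5], [6], [7], [8]
  1-simplices (10): [0,1], [0,6], [1,2], [1,7], [2,4], [3,7], [3,8], [4,5], [4,6], [7,8]
  2-simplices (1): [3,7,8]

giving chain groups C_0 ≅ Z^9, C_1 ≅ Z^10, C_2 ≅ Z^1.

Boundary ∂_1: C_1 → C_0 is given by ∂[p,q] = [q] − [p]. For instance
  ∂[0,6] = [6] − [0].
The 9×10 boundary matrix has rank 8 and Smith normal form diag(1,1,1,1,1,1,1,1).

The boundary map ∂_2: C_2 → C_1 sends each 2-simplex [p,q,r] to [q,r] − [p,r] + [p,q]. For instance
  ∂[3,7,8] = [7,8] − [3,8] + [3,7].
This gives a 10×1 integer matrix of rank 1; reducing to Smith normal form yields diagonal entries (1).

Now H_k = ker ∂_k / im ∂_{k+1}, so:

  H_0: rank C_0 − rank ∂_1 = 9 − 8 = 1, and the invariant factors of ∂_1 are all 1, so H_0 = Z.
  H_1: rank ker ∂_1 − rank ∂_2 = (10 − 8) − 1 = 1, and the invariant factors of ∂_2 are all 1, so H_1 = Z.
  H_2: rank ker ∂_2 − rank ∂_3 = (1 − 1) − 0 = 0, and there is no ∂_3, so H_2 = 0.

As a check, the Euler characteristic is 9 − 10 + 1 = 0, which agrees with 1 − 1 + 0 = 0.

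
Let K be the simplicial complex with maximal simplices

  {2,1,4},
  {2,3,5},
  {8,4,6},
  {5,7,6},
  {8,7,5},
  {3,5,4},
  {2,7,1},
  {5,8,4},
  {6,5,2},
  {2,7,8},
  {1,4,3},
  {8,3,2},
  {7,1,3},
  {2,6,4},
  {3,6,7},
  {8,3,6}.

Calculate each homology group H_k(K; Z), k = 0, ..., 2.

Take the total order 1 < 2 < 3 < 4 < 5 < 6 < 7 < 8 on the vertex set. Then K (dimension 2) consists of the simplices:

  0-simplices (8): [1], [2], [3], [4], [5], [6], [7], [8]
  1-simplices (24): (24 of them)
  2-simplices (16): [1,2,4], [1,2,7], [1,3,4], [1,3,7], [2,3,5], [2,3,8], [2,4,6], [2,5,6], [2,7,8], [3,4,5], [3,6,7], [3,6,8], [4,5,8], [4,6,8], [5,6,7], [5,7,8]

Hence C_0 ≅ Z^8, C_1 ≅ Z^24, C_2 ≅ Z^16.

The boundary map ∂_1: C_1 → C_0 maps an edge to its endpoints' difference, ∂[p,q] = q − p.
The resulting 8×24 matrix has rank 7, and its Smith normal form has invariant factors (1,1,1,1,1,1,1).

The boundary map ∂_2: C_2 → C_1 sends each 2-simplex [p,q,r] to [q,r] − [p,r] + [p,q]. For instance
  ∂[2,5,6] = [5,6] − [2,6] + [2,5],
  ∂[2,3,5] = [3,5] − [2,5] + [2,3].
The 24×16 boundary matrix has rank 15 and Smith normal form diag(1,1,1,1,1,1,1,1,1,1,1,1,1,1,1).

From H_k ≅ ker(∂_k) / im(∂_{k+1}) we obtain:

  H_0: rank C_0 − rank ∂_1 = 8 − 7 = 1, and the invariant factors of ∂_1 are all 1, so H_0 = Z.
  H_1: rank ker ∂_1 − rank ∂_2 = (24 − 7) − 15 = 2, and the invariant factors of ∂_2 are all 1, so H_1 = Z^2.
  H_2: rank ker ∂_2 − rank ∂_3 = (16 − 15) − 0 = 1, and there is no ∂_3, so H_2 = Z.

(K is a triangulation of the torus T^2.)

H_0 = Z,  H_1 = Z^2,  H_2 = Z.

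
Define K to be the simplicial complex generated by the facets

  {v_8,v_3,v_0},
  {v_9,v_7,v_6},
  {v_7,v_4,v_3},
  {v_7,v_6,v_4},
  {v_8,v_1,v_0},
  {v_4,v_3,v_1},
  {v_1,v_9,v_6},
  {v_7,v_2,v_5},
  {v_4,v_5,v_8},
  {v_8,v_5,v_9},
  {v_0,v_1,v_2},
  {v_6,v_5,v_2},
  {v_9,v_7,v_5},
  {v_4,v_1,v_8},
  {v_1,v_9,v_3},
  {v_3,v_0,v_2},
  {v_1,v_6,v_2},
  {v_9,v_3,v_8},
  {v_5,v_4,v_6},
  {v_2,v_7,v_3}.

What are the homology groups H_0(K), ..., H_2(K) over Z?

We work with the vertex ordering v_0 < v_1 < v_2 < v_3 < v_4 < v_5 < v_6 < v_7 < v_8 < v_9. The simplices of K, each written with vertices in increasing order, are:

  0-simplices (10): [v_0], [v_1], [v_2], [v_3], [v_4], [v_5], [v_6], [v_7], [v_8], [v_9]
  1-simplices (30): (30 of them)
  2-simplices (20): (20 of them)

so the chain groups are C_0 ≅ Z^10, C_1 ≅ Z^30, C_2 ≅ Z^20.

Boundary ∂_1: C_1 → C_0 is given by ∂[p,q] = [q] − [p].
This gives a 10×30 integer matrix of rank 9; reducing to Smith normal form yields diagonal entries (1,1,1,1,1,1,1,1,1).

Boundary ∂_2: C_2 → C_1 maps a triangle to the signed sum of its edges. For instance
  ∂[v_6,v_7,v_9] = [v_7,v_9] − [v_6,v_9] + [v_6,v_7],
  ∂[v_3,v_8,v_9] = [v_8,v_9] − [v_3,v_9] + [v_3,v_8].
This gives a 30×20 integer matrix of rank 20; reducing to Smith normal form yields diagonal entries (1,1,1,1,1,1,1,1,1,1,1,1,1,1,1,1,1,1,1,2).

Reading off H_k = ker ∂_k / im ∂_{k+1}:

  H_0: rank C_0 − rank ∂_1 = 10 − 9 = 1, and the invariant factors of ∂_1 are all 1, so H_0 = Z.
  H_1: rank ker ∂_1 − rank ∂_2 = (30 − 9) − 20 = 1, and ∂_2 has invariant factor 2 > 1, so H_1 = Z ⊕ Z/2.
  H_2: rank ker ∂_2 − rank ∂_3 = (20 − 20) − 0 = 0, and there is no ∂_3, so H_2 = 0.

H_0 ≅ Z,  H_1 ≅ Z ⊕ Z/2,  H_2 = 0.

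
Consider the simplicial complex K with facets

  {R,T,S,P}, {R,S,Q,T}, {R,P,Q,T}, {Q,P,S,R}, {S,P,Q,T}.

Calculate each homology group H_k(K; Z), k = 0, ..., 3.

We work with the vertex ordering P < Q < R < S < T. The simplices of K, each written with vertices in increasing order, are:

  0-simplices (5): P, Q, R, S, T
  1-simplices (10): PQ, PR, PS, PT, QR, QS, QT, RS, RT, ST
  2-simplices (10): PQR, PQS, PQT, PRS, PRT, PST, QRS, QRT, QST, RST
  3-simplices (5): PQRS, PQRT, PQST, PRST, QRST

Hence C_0 ≅ Z^5, C_1 ≅ Z^10, C_2 ≅ Z^10, C_3 ≅ Z^5.

∂_1: C_1 → C_0 sends each edge [p,q] (with p < q) to q − p. For instance
  ∂QS = S − Q.
This gives a 5×10 integer matrix of rank 4; reducing to Smith normal form yields diagonal entries (1,1,1,1).

Boundary ∂_2: C_2 → C_1 maps a triangle to the signed sum of its edges. For instance
  ∂PST = ST − PT + PS,
  ∂QST = ST − QT + QS.
The 10×10 boundary matrix has rank 6 and Smith normal form diag(1,1,1,1,1,1).

Boundary ∂_3: C_3 → C_2 sends each 3-simplex σ to the alternating sum Σ_i (−1)^i (σ with its i-th vertex removed). For instance
  ∂QRST = RST − QST + QRT − QRS,
  ∂PRST = RST − PST + PRT − PRS.
The resulting 10×5 matrix has rank 4, and its Smith normal form has invariant factors (1,1,1,1).

From H_k ≅ ker(∂_k) / im(∂_{k+1}) we obtain:

  H_0: rank C_0 − rank ∂_1 = 5 − 4 = 1, and the invariant factors of ∂_1 are all 1, so H_0 = Z.
  H_1: rank ker ∂_1 − rank ∂_2 = (10 − 4) − 6 = 0, and the invariant factors of ∂_2 are all 1, so H_1 = 0.
  H_2: rank ker ∂_2 − rank ∂_3 = (10 − 6) − 4 = 0, and the invariant factors of ∂_3 are all 1, so H_2 = 0.
  H_3: rank ker ∂_3 − rank ∂_4 = (5 − 4) − 0 = 1, and there is no ∂_4, so H_3 = Z.

H_0 ≅ Z,  H_1 = 0,  H_2 = 0,  H_3 ≅ Z.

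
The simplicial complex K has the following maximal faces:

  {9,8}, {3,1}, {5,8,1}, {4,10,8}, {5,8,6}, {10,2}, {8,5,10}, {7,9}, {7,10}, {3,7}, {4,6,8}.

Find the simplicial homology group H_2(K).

H_2 ≅ 0.

Fix the vertex order 1 < 2 < 3 < 4 < 5 < 6 < 7 < 8 < 9 < 10 and write every simplex with vertices in increasing order. Then dim K = 2 and the simplices of K are:

  0-simplices (10): [1], [2], [3], [4], [5], [6], [7], [8], [9], [10]
  1-simplices (16): [1,3], [1,5], [1,8], [2,10], [3,7], [4,6], [4,8], [4,10], [5,6], [5,8], [5,10], [6,8], [7,9], [7,10], [8,9], [8,10]
  2-simplices (5): [1,5,8], [4,6,8], [4,8,10], [5,6,8], [5,8,10]

giving chain groups C_0 ≅ Z^10, C_1 ≅ Z^16, C_2 ≅ Z^5.

∂_1: C_1 → C_0 sends each edge [p,q] (with p < q) to q − p.
This gives a 10×16 integer matrix of rank 9; reducing to Smith normal form yields diagonal entries (1,1,1,1,1,1,1,1,1).

Boundary ∂_2: C_2 → C_1 sends each 2-simplex [p,q,r] to [q,r] − [p,r] + [p,q]. For instance
  ∂[1,5,8] = [5,8] − [1,8] + [1,5],
  ∂[5,8,10] = [8,10] − [5,10] + [5,8].
This gives a 16×5 integer matrix of rank 5; reducing to Smith normal form yields diagonal entries (1,1,1,1,1).

Now H_k = ker ∂_k / im ∂_{k+1}, so:

  H_2: rank ker ∂_2 − rank ∂_3 = (5 − 5) − 0 = 0, and there is no ∂_3, so H_2 ≅ 0.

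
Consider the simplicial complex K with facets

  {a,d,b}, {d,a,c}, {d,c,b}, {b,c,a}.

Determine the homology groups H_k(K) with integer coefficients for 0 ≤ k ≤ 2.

H_0 = Z,  H_1 = 0,  H_2 = Z.

Fix the vertex order a < b < c < d and write every simplex with vertices in increasing order. Then dim K = 2 and the simplices of K are:

  0-simplices (4): a, b, c, d
  1-simplices (6): ab, ac, ad, bc, bd, cd
  2-simplices (4): abc, abd, acd, bcd

Hence C_0 ≅ Z^4, C_1 ≅ Z^6, C_2 ≅ Z^4.

The boundary map ∂_1: C_1 → C_0 maps an edge to its endpoints' difference, ∂[p,q] = q − p. For instance
  ∂bc = c − b.
This gives a 4×6 integer matrix of rank 3; reducing to Smith normal form yields diagonal entries (1,1,1).

Boundary ∂_2: C_2 → C_1 maps a triangle to the signed sum of its edges. For instance
  ∂abc = bc − ac + ab,
  ∂bcd = cd − bd + bc.
The resulting 6×4 matrix has rank 3, and its Smith normal form has invariant factors (1,1,1).

Reading off H_k = ker ∂_k / im ∂_{k+1}:

  H_0: rank C_0 − rank ∂_1 = 4 − 3 = 1, and the invariant factors of ∂_1 are all 1, so H_0 ≅ Z.
  H_1: rank ker ∂_1 − rank ∂_2 = (6 − 3) − 3 = 0, and the invariant factors of ∂_2 are all 1, so H_1 ≅ 0.
  H_2: rank ker ∂_2 − rank ∂_3 = (4 − 3) − 0 = 1, and there is no ∂_3, so H_2 ≅ Z.

As a check, the Euler characteristic is 4 − 6 + 4 = 2, which agrees with 1 − 0 + 1 = 2.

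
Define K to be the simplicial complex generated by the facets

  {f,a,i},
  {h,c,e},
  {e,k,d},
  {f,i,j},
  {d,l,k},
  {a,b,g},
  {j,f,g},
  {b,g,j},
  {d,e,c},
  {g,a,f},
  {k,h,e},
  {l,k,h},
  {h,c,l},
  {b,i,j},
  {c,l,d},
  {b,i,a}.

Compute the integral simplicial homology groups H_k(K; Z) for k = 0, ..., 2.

H_0 ≅ Z^2,  H_1 = 0,  H_2 ≅ Z^2.

Take the total order a < b < c < d < e < f < g < h < i < j < k < l on the vertex set. Then K (dimension 2) consists of the simplices:

  0-simplices (12): a, b, c, d, e, f, g, h, i, j, k, l
  1-simplices (24): ab, af, ag, ai, bg, bi, bj, cd, ce, ch, cl, de, dk, dl, eh, ek, fg, fi, fj, gj, hk, hl, ij, kl
  2-simplices (16): abg, abi, afg, afi, bgj, bij, cde, cdl, ceh, chl, dek, dkl, ehk, fgj, fij, hkl

Hence C_0 ≅ Z^12, C_1 ≅ Z^24, C_2 ≅ Z^16.

Boundary ∂_1: C_1 → C_0 sends each edge [p,q] (with p < q) to q − p.
The 12×24 boundary matrix has rank 10 and Smith normal form diag(1,1,1,1,1,1,1,1,1,1).

∂_2: C_2 → C_1 acts by ∂[p,q,r] = [q,r] − [p,r] + [p,q]. For instance
  ∂fgj = gj − fj + fg,
  ∂afi = fi − ai + af.
As a 24×16 matrix over Z this has rank 14, with invariant factors (1,1,1,1,1,1,1,1,1,1,1,1,1,1).

Computing H_k = (kernel of ∂_k) / (image of ∂_{k+1}):

  H_0: rank C_0 − rank ∂_1 = 12 − 10 = 2, and the invariant factors of ∂_1 are all 1, so H_0 = Z^2.
  H_1: rank ker ∂_1 − rank ∂_2 = (24 − 10) − 14 = 0, and the invariant factors of ∂_2 are all 1, so H_1 = 0.
  H_2: rank ker ∂_2 − rank ∂_3 = (16 − 14) − 0 = 2, and there is no ∂_3, so H_2 = Z^2.

As a check, the Euler characteristic is 12 − 24 + 16 = 4, which agrees with 2 − 0 + 2 = 4.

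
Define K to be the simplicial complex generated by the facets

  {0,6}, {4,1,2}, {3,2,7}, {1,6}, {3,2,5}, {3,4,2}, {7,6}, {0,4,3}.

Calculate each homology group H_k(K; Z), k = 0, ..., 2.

K has 8 vertices, 14 edges, 5 triangles.
rank ∂_0 = 0, rank ∂_1 = 7 ⇒ b_0 = 8 − 0 − 7 = 1; all invariant factors of ∂_1 are 1 so no torsion. So H_0 ≅ Z.
rank ∂_1 = 7, rank ∂_2 = 5 ⇒ b_1 = 14 − 7 − 5 = 2; all invariant factors of ∂_2 are 1 so no torsion. So H_1 ≅ Z^2.
rank ∂_2 = 5, rank ∂_3 = 0 ⇒ b_2 = 5 − 5 − 0 = 0. So H_2 ≅ 0.

H_0 ≅ Z,  H_1 ≅ Z^2,  H_2 = 0.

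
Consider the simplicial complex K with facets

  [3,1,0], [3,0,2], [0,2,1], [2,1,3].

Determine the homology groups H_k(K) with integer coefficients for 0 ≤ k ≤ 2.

H_0 = Z,  H_1 = 0,  H_2 = Z.

K has 4 vertices, 6 edges, 4 triangles.
rank ∂_0 = 0, rank ∂_1 = 3 ⇒ b_0 = 4 − 0 − 3 = 1; all invariant factors of ∂_1 are 1 so no torsion. So H_0 = Z.
rank ∂_1 = 3, rank ∂_2 = 3 ⇒ b_1 = 6 − 3 − 3 = 0; all invariant factors of ∂_2 are 1 so no torsion. So H_1 = 0.
rank ∂_2 = 3, rank ∂_3 = 0 ⇒ b_2 = 4 − 3 − 0 = 1. So H_2 = Z.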